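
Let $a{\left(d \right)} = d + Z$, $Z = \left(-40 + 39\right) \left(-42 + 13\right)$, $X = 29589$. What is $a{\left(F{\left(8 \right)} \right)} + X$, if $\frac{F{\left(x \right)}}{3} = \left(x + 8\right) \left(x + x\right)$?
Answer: $30386$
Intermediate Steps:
$F{\left(x \right)} = 6 x \left(8 + x\right)$ ($F{\left(x \right)} = 3 \left(x + 8\right) \left(x + x\right) = 3 \left(8 + x\right) 2 x = 3 \cdot 2 x \left(8 + x\right) = 6 x \left(8 + x\right)$)
$Z = 29$ ($Z = \left(-1\right) \left(-29\right) = 29$)
$a{\left(d \right)} = 29 + d$ ($a{\left(d \right)} = d + 29 = 29 + d$)
$a{\left(F{\left(8 \right)} \right)} + X = \left(29 + 6 \cdot 8 \left(8 + 8\right)\right) + 29589 = \left(29 + 6 \cdot 8 \cdot 16\right) + 29589 = \left(29 + 768\right) + 29589 = 797 + 29589 = 30386$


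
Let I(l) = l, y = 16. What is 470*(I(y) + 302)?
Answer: 149460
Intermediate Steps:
470*(I(y) + 302) = 470*(16 + 302) = 470*318 = 149460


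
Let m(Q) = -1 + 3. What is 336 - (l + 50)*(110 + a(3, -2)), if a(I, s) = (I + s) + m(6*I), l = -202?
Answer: 17512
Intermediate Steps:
m(Q) = 2
a(I, s) = 2 + I + s (a(I, s) = (I + s) + 2 = 2 + I + s)
336 - (l + 50)*(110 + a(3, -2)) = 336 - (-202 + 50)*(110 + (2 + 3 - 2)) = 336 - (-152)*(110 + 3) = 336 - (-152)*113 = 336 - 1*(-17176) = 336 + 17176 = 17512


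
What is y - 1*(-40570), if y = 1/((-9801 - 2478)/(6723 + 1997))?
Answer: 498150310/12279 ≈ 40569.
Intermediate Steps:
y = -8720/12279 (y = 1/(-12279/8720) = -8720/12279 ≈ -0.71016)
y - 1*(-40570) = -8720/12279 - 1*(-40570) = -8720/12279 + 40570 = 498150310/12279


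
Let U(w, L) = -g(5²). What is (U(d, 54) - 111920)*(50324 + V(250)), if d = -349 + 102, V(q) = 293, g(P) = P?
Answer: -5666320065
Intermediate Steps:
d = -247
U(w, L) = -25 (U(w, L) = -1*5² = -1*25 = -25)
(U(d, 54) - 111920)*(50324 + V(250)) = (-25 - 111920)*(50324 + 293) = -111945*50617 = -5666320065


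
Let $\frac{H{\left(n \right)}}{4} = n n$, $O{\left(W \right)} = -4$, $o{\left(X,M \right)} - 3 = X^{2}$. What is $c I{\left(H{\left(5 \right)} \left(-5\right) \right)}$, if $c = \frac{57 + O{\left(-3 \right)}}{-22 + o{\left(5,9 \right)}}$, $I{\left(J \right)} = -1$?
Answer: $- \frac{53}{6} \approx -8.8333$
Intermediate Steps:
$o{\left(X,M \right)} = 3 + X^{2}$
$H{\left(n \right)} = 4 n^{2}$ ($H{\left(n \right)} = 4 n n = 4 n^{2}$)
$c = \frac{53}{6}$ ($c = \frac{57 - 4}{-22 + \left(3 + 5^{2}\right)} = \frac{53}{-22 + \left(3 + 25\right)} = \frac{53}{-22 + 28} = \frac{53}{6} \approx 8.8333$)
$c I{\left(H{\left(5 \right)} \left(-5\right) \right)} = \frac{53}{6} \left(-1\right) = - \frac{53}{6}$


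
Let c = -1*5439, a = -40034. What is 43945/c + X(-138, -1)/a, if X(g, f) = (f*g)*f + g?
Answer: -23753959/2942499 ≈ -8.0727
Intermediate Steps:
c = -5439
X(g, f) = g + g*f**2 (X(g, f) = g*f**2 + g = g + g*f**2)
43945/c + X(-138, -1)/a = 43945/(-5439) - 138*(1 + (-1)**2)/(-40034) = 43945*(-1/5439) - 138*(1 + 1)*(-1/40034) = -43945/5439 - 138*2*(-1/40034) = -43945/5439 - 276*(-1/40034) = -43945/5439 + 138/20017 = -23753959/2942499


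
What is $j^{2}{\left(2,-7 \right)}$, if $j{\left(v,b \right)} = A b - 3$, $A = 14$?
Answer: $10201$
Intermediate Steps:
$j{\left(v,b \right)} = -3 + 14 b$ ($j{\left(v,b \right)} = 14 b - 3 = -3 + 14 b$)
$j^{2}{\left(2,-7 \right)} = \left(-3 + 14 \left(-7\right)\right)^{2} = \left(-3 - 98\right)^{2} = \left(-101\right)^{2} = 10201$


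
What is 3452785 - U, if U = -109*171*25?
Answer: 3918760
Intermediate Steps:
U = -465975 (U = -18639*25 = -465975)
3452785 - U = 3452785 - 1*(-465975) = 3452785 + 465975 = 3918760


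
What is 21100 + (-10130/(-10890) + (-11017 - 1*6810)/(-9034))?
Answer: 207610913645/9838026 ≈ 21103.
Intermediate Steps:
21100 + (-10130/(-10890) + (-11017 - 1*6810)/(-9034)) = 21100 + (-10130*(-1/10890) + (-11017 - 6810)*(-1/9034)) = 21100 + (1013/1089 - 17827*(-1/9034)) = 21100 + (1013/1089 + 17827/9034) = 21100 + 28565045/9838026 = 207610913645/9838026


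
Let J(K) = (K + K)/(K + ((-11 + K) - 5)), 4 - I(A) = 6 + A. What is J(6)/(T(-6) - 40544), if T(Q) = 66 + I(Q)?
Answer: 3/40474 ≈ 7.4122e-5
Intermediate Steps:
I(A) = -2 - A (I(A) = 4 - (6 + A) = 4 + (-6 - A) = -2 - A)
T(Q) = 64 - Q (T(Q) = 66 + (-2 - Q) = 64 - Q)
J(K) = 2*K/(-16 + 2*K) (J(K) = (2*K)/(K + (-16 + K)) = (2*K)/(-16 + 2*K) = 2*K/(-16 + 2*K))
J(6)/(T(-6) - 40544) = (6/(-8 + 6))/((64 - 1*(-6)) - 40544) = (6/(-2))/((64 + 6) - 40544) = (6*(-½))/(70 - 40544) = -3/(-40474) = -3*(-1/40474) = 3/40474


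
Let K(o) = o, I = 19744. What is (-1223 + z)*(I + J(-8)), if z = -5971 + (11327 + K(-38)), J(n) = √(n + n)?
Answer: 80851680 + 16380*I ≈ 8.0852e+7 + 16380.0*I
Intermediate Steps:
J(n) = √2*√n (J(n) = √(2*n) = √2*√n)
z = 5318 (z = -5971 + (11327 - 38) = -5971 + 11289 = 5318)
(-1223 + z)*(I + J(-8)) = (-1223 + 5318)*(19744 + √2*√(-8)) = 4095*(19744 + √2*(2*I*√2)) = 4095*(19744 + 4*I) = 80851680 + 16380*I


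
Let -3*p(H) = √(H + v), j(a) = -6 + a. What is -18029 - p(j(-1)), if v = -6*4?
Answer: -18029 + I*√31/3 ≈ -18029.0 + 1.8559*I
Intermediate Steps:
v = -24
p(H) = -√(-24 + H)/3 (p(H) = -√(H - 24)/3 = -√(-24 + H)/3)
-18029 - p(j(-1)) = -18029 - (-1)*√(-24 + (-6 - 1))/3 = -18029 - (-1)*√(-24 - 7)/3 = -18029 - (-1)*√(-31)/3 = -18029 - (-1)*I*√31/3 = -18029 + I*√31/3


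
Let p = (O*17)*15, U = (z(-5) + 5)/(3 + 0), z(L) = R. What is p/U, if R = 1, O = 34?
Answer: 4335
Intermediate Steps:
z(L) = 1
U = 2 (U = (1 + 5)/(3 + 0) = 6/3 = 6*(1/3) = 2)
p = 8670 (p = (34*17)*15 = 578*15 = 8670)
p/U = 8670/2 = 8670*(1/2) = 4335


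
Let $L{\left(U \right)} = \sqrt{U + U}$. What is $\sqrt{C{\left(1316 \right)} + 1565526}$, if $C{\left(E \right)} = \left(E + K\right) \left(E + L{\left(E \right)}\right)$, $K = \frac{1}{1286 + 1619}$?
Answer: $\frac{\sqrt{27826692955530 + 22211519610 \sqrt{658}}}{2905} \approx 1834.4$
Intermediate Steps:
$L{\left(U \right)} = \sqrt{2} \sqrt{U}$ ($L{\left(U \right)} = \sqrt{2 U} = \sqrt{2} \sqrt{U}$)
$K = \frac{1}{2905} \approx 0.00034423$
$C{\left(E \right)} = \left(\frac{1}{2905} + E\right) \left(E + \sqrt{2} \sqrt{E}\right)$ ($C{\left(E \right)} = \left(E + \frac{1}{2905}\right) \left(E + \sqrt{2} \sqrt{E}\right) = \left(\frac{1}{2905} + E\right) \left(E + \sqrt{2} \sqrt{E}\right)$)
$\sqrt{C{\left(1316 \right)} + 1565526} = \sqrt{\left(1316^{2} + \frac{1}{2905} \cdot 1316 + \sqrt{2} \cdot 1316^{\frac{3}{2}} + \frac{\sqrt{2} \sqrt{1316}}{2905}\right) + 1565526} = \sqrt{\left(1731856 + \frac{188}{415} + \sqrt{2} \cdot 2632 \sqrt{329} + \frac{\sqrt{2} \cdot 2 \sqrt{329}}{2905}\right) + 1565526} = \sqrt{\left(1731856 + \frac{188}{415} + 2632 \sqrt{658} + \frac{2 \sqrt{658}}{2905}\right) + 1565526} = \sqrt{\left(\frac{718720428}{415} + \frac{7645962 \sqrt{658}}{2905}\right) + 1565526} = \sqrt{\frac{1368413718}{415} + \frac{7645962 \sqrt{658}}{2905}}$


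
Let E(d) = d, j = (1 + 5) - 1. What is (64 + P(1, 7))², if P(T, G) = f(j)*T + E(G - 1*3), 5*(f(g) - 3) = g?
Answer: 5184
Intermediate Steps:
j = 5 (j = 6 - 1 = 5)
f(g) = 3 + g/5
P(T, G) = -3 + G + 4*T (P(T, G) = (3 + (⅕)*5)*T + (G - 1*3) = (3 + 1)*T + (G - 3) = 4*T + (-3 + G) = -3 + G + 4*T)
(64 + P(1, 7))² = (64 + (-3 + 7 + 4*1))² = (64 + (-3 + 7 + 4))² = (64 + 8)² = 72² = 5184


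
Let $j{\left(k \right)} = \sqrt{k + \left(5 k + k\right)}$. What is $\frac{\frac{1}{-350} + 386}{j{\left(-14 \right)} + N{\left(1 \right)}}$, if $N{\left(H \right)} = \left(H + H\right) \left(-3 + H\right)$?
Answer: $- \frac{45033}{3325} - \frac{45033 i \sqrt{2}}{1900} \approx -13.544 - 33.519 i$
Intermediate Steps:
$j{\left(k \right)} = \sqrt{7} \sqrt{k}$ ($j{\left(k \right)} = \sqrt{k + 6 k} = \sqrt{7 k} = \sqrt{7} \sqrt{k}$)
$N{\left(H \right)} = 2 H \left(-3 + H\right)$
$\frac{\frac{1}{-350} + 386}{j{\left(-14 \right)} + N{\left(1 \right)}} = \frac{\frac{1}{-350} + 386}{\sqrt{7} \sqrt{-14} + 2 \cdot 1 \left(-3 + 1\right)} = \frac{- \frac{1}{350} + 386}{\sqrt{7} i \sqrt{14} + 2 \cdot 1 \left(-2\right)} = \frac{135099}{350 \left(7 i \sqrt{2} - 4\right)} = \frac{135099}{350 \left(-4 + 7 i \sqrt{2}\right)}$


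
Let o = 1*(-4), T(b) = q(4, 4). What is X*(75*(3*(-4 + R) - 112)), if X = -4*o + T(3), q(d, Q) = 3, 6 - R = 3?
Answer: -163875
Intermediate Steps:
R = 3 (R = 6 - 1*3 = 6 - 3 = 3)
T(b) = 3
o = -4
X = 19 (X = -4*(-4) + 3 = 16 + 3 = 19)
X*(75*(3*(-4 + R) - 112)) = 19*(75*(3*(-4 + 3) - 112)) = 19*(75*(3*(-1) - 112)) = 19*(75*(-3 - 112)) = 19*(75*(-115)) = 19*(-8625) = -163875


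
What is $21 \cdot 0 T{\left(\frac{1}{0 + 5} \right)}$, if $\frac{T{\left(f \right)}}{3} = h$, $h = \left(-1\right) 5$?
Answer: $0$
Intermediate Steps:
$h = -5$
$T{\left(f \right)} = -15$ ($T{\left(f \right)} = 3 \left(-5\right) = -15$)
$21 \cdot 0 T{\left(\frac{1}{0 + 5} \right)} = 21 \cdot 0 \left(-15\right) = 0 \left(-15\right) = 0$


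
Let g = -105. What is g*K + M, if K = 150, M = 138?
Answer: -15612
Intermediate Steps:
g*K + M = -105*150 + 138 = -15750 + 138 = -15612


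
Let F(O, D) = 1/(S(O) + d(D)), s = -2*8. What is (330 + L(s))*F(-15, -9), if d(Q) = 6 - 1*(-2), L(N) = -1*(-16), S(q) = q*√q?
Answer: 2768/3439 + 5190*I*√15/3439 ≈ 0.80488 + 5.8449*I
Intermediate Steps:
S(q) = q^(3/2)
s = -16
L(N) = 16
d(Q) = 8 (d(Q) = 6 + 2 = 8)
F(O, D) = 1/(8 + O^(3/2)) (F(O, D) = 1/(O^(3/2) + 8) = 1/(8 + O^(3/2)))
(330 + L(s))*F(-15, -9) = (330 + 16)/(8 + (-15)^(3/2)) = 346/(8 - 15*I*√15)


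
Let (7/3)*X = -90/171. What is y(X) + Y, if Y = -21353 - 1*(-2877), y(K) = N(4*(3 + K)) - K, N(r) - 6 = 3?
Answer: -2456081/133 ≈ -18467.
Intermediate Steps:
N(r) = 9 (N(r) = 6 + 3 = 9)
X = -30/133 (X = 3*(-90/171)/7 = 3*(-90*1/171)/7 = (3/7)*(-10/19) = -30/133 ≈ -0.22556)
y(K) = 9 - K
Y = -18476 (Y = -21353 + 2877 = -18476)
y(X) + Y = (9 - 1*(-30/133)) - 18476 = (9 + 30/133) - 18476 = 1227/133 - 18476 = -2456081/133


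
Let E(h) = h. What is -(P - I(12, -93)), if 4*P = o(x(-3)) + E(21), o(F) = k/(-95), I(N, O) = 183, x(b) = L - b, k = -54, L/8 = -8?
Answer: 67491/380 ≈ 177.61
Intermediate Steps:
L = -64 (L = 8*(-8) = -64)
x(b) = -64 - b
o(F) = 54/95 (o(F) = -54/(-95) = -54*(-1/95) = 54/95)
P = 2049/380 (P = (54/95 + 21)/4 = (¼)*(2049/95) = 2049/380 ≈ 5.3921)
-(P - I(12, -93)) = -(2049/380 - 1*183) = -(2049/380 - 183) = -1*(-67491/380) = 67491/380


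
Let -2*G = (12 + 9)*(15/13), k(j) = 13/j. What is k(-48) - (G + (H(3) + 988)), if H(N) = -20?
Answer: -596641/624 ≈ -956.16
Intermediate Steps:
G = -315/26 (G = -(12 + 9)*15/13/2 = -21*15*(1/13)/2 = -21*15/(2*13) = -1/2*315/13 = -315/26 ≈ -12.115)
k(-48) - (G + (H(3) + 988)) = 13/(-48) - (-315/26 + (-20 + 988)) = 13*(-1/48) - (-315/26 + 968) = -13/48 - 1*24853/26 = -13/48 - 24853/26 = -596641/624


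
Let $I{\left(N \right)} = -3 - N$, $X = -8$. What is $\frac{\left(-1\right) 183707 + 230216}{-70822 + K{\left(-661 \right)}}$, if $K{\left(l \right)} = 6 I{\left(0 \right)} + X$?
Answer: $- \frac{15503}{23616} \approx -0.65646$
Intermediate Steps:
$K{\left(l \right)} = -26$ ($K{\left(l \right)} = 6 \left(-3 - 0\right) - 8 = 6 \left(-3 + 0\right) - 8 = 6 \left(-3\right) - 8 = -18 - 8 = -26$)
$\frac{\left(-1\right) 183707 + 230216}{-70822 + K{\left(-661 \right)}} = \frac{\left(-1\right) 183707 + 230216}{-70822 - 26} = \frac{-183707 + 230216}{-70848} = 46509 \left(- \frac{1}{70848}\right) = - \frac{15503}{23616}$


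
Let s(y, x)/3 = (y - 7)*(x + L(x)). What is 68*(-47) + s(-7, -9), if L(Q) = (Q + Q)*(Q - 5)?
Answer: -13402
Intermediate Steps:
L(Q) = 2*Q*(-5 + Q) (L(Q) = (2*Q)*(-5 + Q) = 2*Q*(-5 + Q))
s(y, x) = 3*(-7 + y)*(x + 2*x*(-5 + x)) (s(y, x) = 3*((y - 7)*(x + 2*x*(-5 + x))) = 3*((-7 + y)*(x + 2*x*(-5 + x))) = 3*(-7 + y)*(x + 2*x*(-5 + x)))
68*(-47) + s(-7, -9) = 68*(-47) + 3*(-9)*(63 - 7 - 14*(-9) + 2*(-7)*(-5 - 9)) = -3196 + 3*(-9)*(63 - 7 + 126 + 2*(-7)*(-14)) = -3196 + 3*(-9)*(63 - 7 + 126 + 196) = -3196 + 3*(-9)*378 = -3196 - 10206 = -13402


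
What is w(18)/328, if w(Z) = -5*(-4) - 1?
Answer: 19/328 ≈ 0.057927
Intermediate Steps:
w(Z) = 19 (w(Z) = 20 - 1 = 19)
w(18)/328 = 19/328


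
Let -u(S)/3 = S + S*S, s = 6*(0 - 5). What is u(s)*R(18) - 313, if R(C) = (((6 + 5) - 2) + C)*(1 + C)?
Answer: -1339243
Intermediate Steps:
R(C) = (1 + C)*(9 + C) (R(C) = ((11 - 2) + C)*(1 + C) = (9 + C)*(1 + C) = (1 + C)*(9 + C))
s = -30 (s = 6*(-5) = -30)
u(S) = -3*S - 3*S² (u(S) = -3*(S + S*S) = -3*(S + S²) = -3*S - 3*S²)
u(s)*R(18) - 313 = (-3*(-30)*(1 - 30))*(9 + 18² + 10*18) - 313 = (-3*(-30)*(-29))*(9 + 324 + 180) - 313 = -2610*513 - 313 = -1338930 - 313 = -1339243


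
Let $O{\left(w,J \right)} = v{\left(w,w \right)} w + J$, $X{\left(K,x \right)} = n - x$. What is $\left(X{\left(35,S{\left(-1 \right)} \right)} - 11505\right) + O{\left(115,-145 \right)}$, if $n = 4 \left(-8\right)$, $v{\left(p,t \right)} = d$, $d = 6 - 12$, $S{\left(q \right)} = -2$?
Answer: $-12370$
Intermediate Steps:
$d = -6$ ($d = 6 - 12 = -6$)
$v{\left(p,t \right)} = -6$
$n = -32$
$X{\left(K,x \right)} = -32 - x$
$O{\left(w,J \right)} = J - 6 w$ ($O{\left(w,J \right)} = - 6 w + J = J - 6 w$)
$\left(X{\left(35,S{\left(-1 \right)} \right)} - 11505\right) + O{\left(115,-145 \right)} = \left(\left(-32 - -2\right) - 11505\right) - 835 = \left(\left(-32 + 2\right) - 11505\right) - 835 = \left(-30 - 11505\right) - 835 = -11535 - 835 = -12370$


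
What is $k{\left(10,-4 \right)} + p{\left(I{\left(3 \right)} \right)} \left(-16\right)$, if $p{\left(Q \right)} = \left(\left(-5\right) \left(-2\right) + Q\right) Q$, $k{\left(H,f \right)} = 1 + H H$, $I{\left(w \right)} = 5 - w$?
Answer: $-283$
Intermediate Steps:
$k{\left(H,f \right)} = 1 + H^{2}$
$p{\left(Q \right)} = Q \left(10 + Q\right)$ ($p{\left(Q \right)} = \left(10 + Q\right) Q = Q \left(10 + Q\right)$)
$k{\left(10,-4 \right)} + p{\left(I{\left(3 \right)} \right)} \left(-16\right) = \left(1 + 10^{2}\right) + \left(5 - 3\right) \left(10 + \left(5 - 3\right)\right) \left(-16\right) = \left(1 + 100\right) + \left(5 - 3\right) \left(10 + \left(5 - 3\right)\right) \left(-16\right) = 101 + 2 \left(10 + 2\right) \left(-16\right) = 101 + 2 \cdot 12 \left(-16\right) = 101 + 24 \left(-16\right) = 101 - 384 = -283$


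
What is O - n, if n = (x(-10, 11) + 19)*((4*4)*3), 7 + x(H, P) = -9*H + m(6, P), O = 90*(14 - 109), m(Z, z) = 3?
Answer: -13590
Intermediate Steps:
O = -8550 (O = 90*(-95) = -8550)
x(H, P) = -4 - 9*H (x(H, P) = -7 + (-9*H + 3) = -7 + (3 - 9*H) = -4 - 9*H)
n = 5040 (n = ((-4 - 9*(-10)) + 19)*((4*4)*3) = ((-4 + 90) + 19)*(16*3) = (86 + 19)*48 = 105*48 = 5040)
O - n = -8550 - 1*5040 = -8550 - 5040 = -13590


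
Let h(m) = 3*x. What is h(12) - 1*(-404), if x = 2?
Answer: 410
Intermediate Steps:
h(m) = 6 (h(m) = 3*2 = 6)
h(12) - 1*(-404) = 6 - 1*(-404) = 6 + 404 = 410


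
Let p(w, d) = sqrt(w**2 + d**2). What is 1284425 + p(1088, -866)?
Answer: 1284425 + 10*sqrt(19337) ≈ 1.2858e+6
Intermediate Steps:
p(w, d) = sqrt(d**2 + w**2)
1284425 + p(1088, -866) = 1284425 + sqrt((-866)**2 + 1088**2) = 1284425 + sqrt(749956 + 1183744) = 1284425 + sqrt(1933700) = 1284425 + 10*sqrt(19337)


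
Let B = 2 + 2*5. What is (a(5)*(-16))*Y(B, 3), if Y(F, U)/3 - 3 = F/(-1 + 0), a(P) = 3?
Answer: 1296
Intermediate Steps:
B = 12 (B = 2 + 10 = 12)
Y(F, U) = 9 - 3*F (Y(F, U) = 9 + 3*(F/(-1 + 0)) = 9 + 3*(F/(-1)) = 9 + 3*(-F) = 9 - 3*F)
(a(5)*(-16))*Y(B, 3) = (3*(-16))*(9 - 3*12) = -48*(9 - 36) = -48*(-27) = 1296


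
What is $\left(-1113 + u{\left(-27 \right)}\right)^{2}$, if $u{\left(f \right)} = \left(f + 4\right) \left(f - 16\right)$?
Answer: $15376$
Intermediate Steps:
$u{\left(f \right)} = \left(-16 + f\right) \left(4 + f\right)$ ($u{\left(f \right)} = \left(4 + f\right) \left(-16 + f\right) = \left(-16 + f\right) \left(4 + f\right)$)
$\left(-1113 + u{\left(-27 \right)}\right)^{2} = \left(-1113 - \left(-260 - 729\right)\right)^{2} = \left(-1113 + \left(-64 + 729 + 324\right)\right)^{2} = \left(-1113 + 989\right)^{2} = \left(-124\right)^{2} = 15376$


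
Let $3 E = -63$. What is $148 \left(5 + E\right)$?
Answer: $-2368$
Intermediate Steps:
$E = -21$ ($E = \frac{1}{3} \left(-63\right) = -21$)
$148 \left(5 + E\right) = 148 \left(5 - 21\right) = 148 \left(-16\right) = -2368$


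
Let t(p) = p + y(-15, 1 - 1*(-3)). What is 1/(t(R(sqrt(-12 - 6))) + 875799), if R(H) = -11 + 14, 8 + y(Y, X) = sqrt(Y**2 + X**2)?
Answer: 3634/3182635395 - sqrt(241)/767015130195 ≈ 1.1418e-6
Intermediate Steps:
y(Y, X) = -8 + sqrt(X**2 + Y**2) (y(Y, X) = -8 + sqrt(Y**2 + X**2) = -8 + sqrt(X**2 + Y**2))
R(H) = 3
t(p) = -8 + p + sqrt(241) (t(p) = p + (-8 + sqrt((1 - 1*(-3))**2 + (-15)**2)) = p + (-8 + sqrt((1 + 3)**2 + 225)) = p + (-8 + sqrt(4**2 + 225)) = p + (-8 + sqrt(16 + 225)) = p + (-8 + sqrt(241)) = -8 + p + sqrt(241))
1/(t(R(sqrt(-12 - 6))) + 875799) = 1/((-8 + 3 + sqrt(241)) + 875799) = 1/((-5 + sqrt(241)) + 875799) = 1/(875794 + sqrt(241))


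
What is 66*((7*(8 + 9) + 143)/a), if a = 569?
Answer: 17292/569 ≈ 30.390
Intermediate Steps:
66*((7*(8 + 9) + 143)/a) = 66*((7*(8 + 9) + 143)/569) = 66*((7*17 + 143)*(1/569)) = 66*((119 + 143)*(1/569)) = 66*(262*(1/569)) = 66*(262/569) = 17292/569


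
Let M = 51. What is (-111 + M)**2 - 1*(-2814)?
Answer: 6414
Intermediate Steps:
(-111 + M)**2 - 1*(-2814) = (-111 + 51)**2 - 1*(-2814) = (-60)**2 + 2814 = 3600 + 2814 = 6414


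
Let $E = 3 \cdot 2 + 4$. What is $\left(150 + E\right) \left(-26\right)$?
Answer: $-4160$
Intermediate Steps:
$E = 10$ ($E = 6 + 4 = 10$)
$\left(150 + E\right) \left(-26\right) = \left(150 + 10\right) \left(-26\right) = 160 \left(-26\right) = -4160$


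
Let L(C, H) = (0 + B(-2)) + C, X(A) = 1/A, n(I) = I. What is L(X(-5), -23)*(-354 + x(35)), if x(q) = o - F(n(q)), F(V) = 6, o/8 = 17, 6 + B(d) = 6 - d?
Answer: -2016/5 ≈ -403.20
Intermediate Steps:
B(d) = -d (B(d) = -6 + (6 - d) = -d)
o = 136 (o = 8*17 = 136)
L(C, H) = 2 + C (L(C, H) = (0 - 1*(-2)) + C = (0 + 2) + C = 2 + C)
x(q) = 130 (x(q) = 136 - 1*6 = 136 - 6 = 130)
L(X(-5), -23)*(-354 + x(35)) = (2 + 1/(-5))*(-354 + 130) = (2 - 1/5)*(-224) = (9/5)*(-224) = -2016/5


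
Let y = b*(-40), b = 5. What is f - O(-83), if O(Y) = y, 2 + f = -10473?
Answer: -10275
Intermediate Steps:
f = -10475 (f = -2 - 10473 = -10475)
y = -200 (y = 5*(-40) = -200)
O(Y) = -200
f - O(-83) = -10475 - 1*(-200) = -10475 + 200 = -10275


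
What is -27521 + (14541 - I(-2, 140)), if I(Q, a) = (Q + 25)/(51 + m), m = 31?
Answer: -1064383/82 ≈ -12980.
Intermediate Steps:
I(Q, a) = 25/82 + Q/82 (I(Q, a) = (Q + 25)/(51 + 31) = (25 + Q)/82 = (25 + Q)*(1/82) = 25/82 + Q/82)
-27521 + (14541 - I(-2, 140)) = -27521 + (14541 - (25/82 + (1/82)*(-2))) = -27521 + (14541 - (25/82 - 1/41)) = -27521 + (14541 - 1*23/82) = -27521 + (14541 - 23/82) = -27521 + 1192339/82 = -1064383/82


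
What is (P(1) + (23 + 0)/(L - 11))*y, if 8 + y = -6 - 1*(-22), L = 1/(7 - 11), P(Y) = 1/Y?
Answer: -376/45 ≈ -8.3556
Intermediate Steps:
L = -¼ (L = 1/(-4) = -¼ ≈ -0.25000)
y = 8 (y = -8 + (-6 - 1*(-22)) = -8 + (-6 + 22) = -8 + 16 = 8)
(P(1) + (23 + 0)/(L - 11))*y = (1/1 + (23 + 0)/(-¼ - 11))*8 = (1 + 23/(-45/4))*8 = (1 + 23*(-4/45))*8 = (1 - 92/45)*8 = -47/45*8 = -376/45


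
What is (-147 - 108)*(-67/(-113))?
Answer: -17085/113 ≈ -151.19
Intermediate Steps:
(-147 - 108)*(-67/(-113)) = -(-17085)*(-1)/113 = -255*67/113 = -17085/113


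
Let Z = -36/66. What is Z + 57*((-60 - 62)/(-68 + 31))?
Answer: 76272/407 ≈ 187.40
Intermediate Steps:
Z = -6/11 (Z = -36*1/66 = -6/11 ≈ -0.54545)
Z + 57*((-60 - 62)/(-68 + 31)) = -6/11 + 57*((-60 - 62)/(-68 + 31)) = -6/11 + 57*(-122/(-37)) = -6/11 + 57*(-122*(-1/37)) = -6/11 + 57*(122/37) = -6/11 + 6954/37 = 76272/407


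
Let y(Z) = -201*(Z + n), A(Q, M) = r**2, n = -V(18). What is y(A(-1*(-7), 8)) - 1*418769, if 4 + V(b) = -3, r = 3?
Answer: -421985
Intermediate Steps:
V(b) = -7 (V(b) = -4 - 3 = -7)
n = 7 (n = -1*(-7) = 7)
A(Q, M) = 9 (A(Q, M) = 3**2 = 9)
y(Z) = -1407 - 201*Z (y(Z) = -201*(Z + 7) = -201*(7 + Z) = -1407 - 201*Z)
y(A(-1*(-7), 8)) - 1*418769 = (-1407 - 201*9) - 1*418769 = (-1407 - 1809) - 418769 = -3216 - 418769 = -421985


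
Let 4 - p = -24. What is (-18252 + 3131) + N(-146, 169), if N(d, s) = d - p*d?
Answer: -11179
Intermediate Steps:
p = 28 (p = 4 - 1*(-24) = 4 + 24 = 28)
N(d, s) = -27*d (N(d, s) = d - 28*d = -27*d)
(-18252 + 3131) + N(-146, 169) = (-18252 + 3131) - 27*(-146) = -15121 + 3942 = -11179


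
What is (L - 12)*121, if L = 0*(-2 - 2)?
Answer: -1452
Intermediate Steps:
L = 0 (L = 0*(-4) = 0)
(L - 12)*121 = (0 - 12)*121 = -12*121 = -1452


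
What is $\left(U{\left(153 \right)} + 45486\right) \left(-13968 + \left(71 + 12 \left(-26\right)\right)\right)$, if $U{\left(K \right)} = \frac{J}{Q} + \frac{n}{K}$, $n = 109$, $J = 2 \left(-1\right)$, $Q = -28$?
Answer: $- \frac{1384421106419}{2142} \approx -6.4632 \cdot 10^{8}$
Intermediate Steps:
$J = -2$
$U{\left(K \right)} = \frac{1}{14} + \frac{109}{K}$ ($U{\left(K \right)} = - \frac{2}{-28} + \frac{109}{K} = \left(-2\right) \left(- \frac{1}{28}\right) + \frac{109}{K} = \frac{1}{14} + \frac{109}{K}$)
$\left(U{\left(153 \right)} + 45486\right) \left(-13968 + \left(71 + 12 \left(-26\right)\right)\right) = \left(\frac{1526 + 153}{14 \cdot 153} + 45486\right) \left(-13968 + \left(71 + 12 \left(-26\right)\right)\right) = \left(\frac{1}{14} \cdot \frac{1}{153} \cdot 1679 + 45486\right) \left(-13968 + \left(71 - 312\right)\right) = \left(\frac{1679}{2142} + 45486\right) \left(-13968 - 241\right) = \frac{97432691}{2142} \left(-14209\right) = - \frac{1384421106419}{2142}$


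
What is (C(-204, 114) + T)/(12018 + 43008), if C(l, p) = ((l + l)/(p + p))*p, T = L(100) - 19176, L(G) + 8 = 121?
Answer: -19267/55026 ≈ -0.35014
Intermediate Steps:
L(G) = 113 (L(G) = -8 + 121 = 113)
T = -19063 (T = 113 - 19176 = -19063)
C(l, p) = l (C(l, p) = ((2*l)/((2*p)))*p = ((2*l)*(1/(2*p)))*p = (l/p)*p = l)
(C(-204, 114) + T)/(12018 + 43008) = (-204 - 19063)/(12018 + 43008) = -19267/55026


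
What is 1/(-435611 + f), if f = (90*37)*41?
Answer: -1/299081 ≈ -3.3436e-6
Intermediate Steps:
f = 136530 (f = 3330*41 = 136530)
1/(-435611 + f) = 1/(-435611 + 136530) = 1/(-299081) = -1/299081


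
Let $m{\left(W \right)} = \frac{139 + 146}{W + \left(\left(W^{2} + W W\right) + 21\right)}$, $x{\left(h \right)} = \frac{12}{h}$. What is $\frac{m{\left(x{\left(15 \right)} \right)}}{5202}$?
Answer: $\frac{2375}{1000518} \approx 0.0023738$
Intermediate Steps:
$m{\left(W \right)} = \frac{285}{21 + W + 2 W^{2}}$ ($m{\left(W \right)} = \frac{285}{W + \left(\left(W^{2} + W^{2}\right) + 21\right)} = \frac{285}{W + \left(2 W^{2} + 21\right)} = \frac{285}{W + \left(21 + 2 W^{2}\right)} = \frac{285}{21 + W + 2 W^{2}}$)
$\frac{m{\left(x{\left(15 \right)} \right)}}{5202} = \frac{285 \frac{1}{21 + \frac{12}{15} + 2 \left(\frac{12}{15}\right)^{2}}}{5202} = \frac{285}{21 + 12 \cdot \frac{1}{15} + 2 \left(12 \cdot \frac{1}{15}\right)^{2}} \cdot \frac{1}{5202} = \frac{285}{21 + \frac{4}{5} + 2 \left(\frac{4}{5}\right)^{2}} \cdot \frac{1}{5202} = \frac{285}{21 + \frac{4}{5} + 2 \cdot \frac{16}{25}} \cdot \frac{1}{5202} = \frac{285}{21 + \frac{4}{5} + \frac{32}{25}} \cdot \frac{1}{5202} = \frac{285}{\frac{577}{25}} \cdot \frac{1}{5202} = 285 \cdot \frac{25}{577} \cdot \frac{1}{5202} = \frac{7125}{577} \cdot \frac{1}{5202} = \frac{2375}{1000518}$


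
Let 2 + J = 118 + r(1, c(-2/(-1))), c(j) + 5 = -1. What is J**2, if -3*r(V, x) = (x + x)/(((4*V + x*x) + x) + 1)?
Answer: 16516096/1225 ≈ 13483.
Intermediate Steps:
c(j) = -6 (c(j) = -5 - 1 = -6)
r(V, x) = -2*x/(3*(1 + x + x**2 + 4*V)) (r(V, x) = -(x + x)/(3*(((4*V + x*x) + x) + 1)) = -2*x/(3*(((4*V + x**2) + x) + 1)) = -2*x/(3*(((x**2 + 4*V) + x) + 1)) = -2*x/(3*((x + x**2 + 4*V) + 1)) = -2*x/(3*(1 + x + x**2 + 4*V)))
J = 4064/35 (J = -2 + (118 - 2*(-6)/(3 + 3*(-6) + 3*(-6)**2 + 12*1)) = -2 + (118 - 2*(-6)/(3 - 18 + 3*36 + 12)) = -2 + (118 - 2*(-6)/(3 - 18 + 108 + 12)) = -2 + (118 - 2*(-6)/105) = -2 + (118 - 2*(-6)*1/105) = -2 + (118 + 4/35) = -2 + 4134/35 = 4064/35 ≈ 116.11)
J**2 = (4064/35)**2 = 16516096/1225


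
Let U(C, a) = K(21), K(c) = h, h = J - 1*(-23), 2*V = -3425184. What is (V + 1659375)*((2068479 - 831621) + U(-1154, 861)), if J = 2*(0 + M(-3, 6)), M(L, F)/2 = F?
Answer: -65824373385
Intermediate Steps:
V = -1712592 (V = (½)*(-3425184) = -1712592)
M(L, F) = 2*F
J = 24 (J = 2*(0 + 2*6) = 2*(0 + 12) = 2*12 = 24)
h = 47 (h = 24 - 1*(-23) = 24 + 23 = 47)
K(c) = 47
U(C, a) = 47
(V + 1659375)*((2068479 - 831621) + U(-1154, 861)) = (-1712592 + 1659375)*((2068479 - 831621) + 47) = -53217*(1236858 + 47) = -53217*1236905 = -65824373385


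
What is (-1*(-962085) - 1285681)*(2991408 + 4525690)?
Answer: -2432502844408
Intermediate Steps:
(-1*(-962085) - 1285681)*(2991408 + 4525690) = (962085 - 1285681)*7517098 = -323596*7517098 = -2432502844408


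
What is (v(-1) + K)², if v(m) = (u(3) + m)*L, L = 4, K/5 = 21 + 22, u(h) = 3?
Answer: 49729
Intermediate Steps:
K = 215 (K = 5*(21 + 22) = 5*43 = 215)
v(m) = 12 + 4*m (v(m) = (3 + m)*4 = 12 + 4*m)
(v(-1) + K)² = ((12 + 4*(-1)) + 215)² = ((12 - 4) + 215)² = (8 + 215)² = 223² = 49729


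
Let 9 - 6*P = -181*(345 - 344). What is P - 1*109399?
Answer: -328102/3 ≈ -1.0937e+5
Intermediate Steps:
P = 95/3 (P = 3/2 - (-181)*(345 - 344)/6 = 3/2 - (-181)/6 = 3/2 - 1/6*(-181) = 3/2 + 181/6 = 95/3 ≈ 31.667)
P - 1*109399 = 95/3 - 1*109399 = 95/3 - 109399 = -328102/3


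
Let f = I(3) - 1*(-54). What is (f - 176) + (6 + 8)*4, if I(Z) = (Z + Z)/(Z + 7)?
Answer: -327/5 ≈ -65.400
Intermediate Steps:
I(Z) = 2*Z/(7 + Z) (I(Z) = (2*Z)/(7 + Z) = 2*Z/(7 + Z))
f = 273/5 (f = 2*3/(7 + 3) - 1*(-54) = 2*3/10 + 54 = 2*3*(1/10) + 54 = 3/5 + 54 = 273/5 ≈ 54.600)
(f - 176) + (6 + 8)*4 = (273/5 - 176) + (6 + 8)*4 = -607/5 + 14*4 = -607/5 + 56 = -327/5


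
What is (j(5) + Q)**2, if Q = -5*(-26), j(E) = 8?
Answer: 19044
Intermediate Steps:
Q = 130
(j(5) + Q)**2 = (8 + 130)**2 = 138**2 = 19044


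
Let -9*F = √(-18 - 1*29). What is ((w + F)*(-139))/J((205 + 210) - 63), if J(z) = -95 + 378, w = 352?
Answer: -48928/283 + 139*I*√47/2547 ≈ -172.89 + 0.37414*I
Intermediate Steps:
F = -I*√47/9 (F = -√(-18 - 1*29)/9 = -√(-18 - 29)/9 = -I*√47/9 ≈ -0.76174*I)
J(z) = 283
((w + F)*(-139))/J((205 + 210) - 63) = ((352 - I*√47/9)*(-139))/283 = (-48928 + 139*I*√47/9)*(1/283) = -48928/283 + 139*I*√47/2547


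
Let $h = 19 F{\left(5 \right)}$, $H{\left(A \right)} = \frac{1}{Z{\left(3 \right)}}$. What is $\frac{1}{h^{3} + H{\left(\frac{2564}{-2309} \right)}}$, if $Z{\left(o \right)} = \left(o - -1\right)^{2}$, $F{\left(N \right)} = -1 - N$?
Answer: $- \frac{16}{23704703} \approx -6.7497 \cdot 10^{-7}$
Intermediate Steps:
$Z{\left(o \right)} = \left(1 + o\right)^{2}$ ($Z{\left(o \right)} = \left(o + 1\right)^{2} = \left(1 + o\right)^{2}$)
$H{\left(A \right)} = \frac{1}{16}$ ($H{\left(A \right)} = \frac{1}{\left(1 + 3\right)^{2}} = \frac{1}{4^{2}} = \frac{1}{16}$)
$h = -114$ ($h = 19 \left(-1 - 5\right) = 19 \left(-6\right) = -114$)
$\frac{1}{h^{3} + H{\left(\frac{2564}{-2309} \right)}} = \frac{1}{\left(-114\right)^{3} + \frac{1}{16}} = \frac{1}{-1481544 + \frac{1}{16}} = \frac{1}{- \frac{23704703}{16}} = - \frac{16}{23704703}$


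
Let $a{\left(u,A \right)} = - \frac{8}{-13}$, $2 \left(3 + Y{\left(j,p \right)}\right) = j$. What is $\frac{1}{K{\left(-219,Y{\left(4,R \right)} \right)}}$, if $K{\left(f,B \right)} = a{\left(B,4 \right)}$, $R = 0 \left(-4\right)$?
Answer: $\frac{13}{8} \approx 1.625$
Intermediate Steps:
$R = 0$
$Y{\left(j,p \right)} = -3 + \frac{j}{2}$
$a{\left(u,A \right)} = \frac{8}{13}$ ($a{\left(u,A \right)} = \left(-8\right) \left(- \frac{1}{13}\right) = \frac{8}{13}$)
$K{\left(f,B \right)} = \frac{8}{13}$
$\frac{1}{K{\left(-219,Y{\left(4,R \right)} \right)}} = \frac{1}{\frac{8}{13}} = \frac{13}{8}$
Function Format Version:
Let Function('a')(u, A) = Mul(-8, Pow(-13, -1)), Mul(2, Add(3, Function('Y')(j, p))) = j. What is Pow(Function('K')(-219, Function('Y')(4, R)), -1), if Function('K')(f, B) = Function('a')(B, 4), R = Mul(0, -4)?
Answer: Rational(13, 8) ≈ 1.6250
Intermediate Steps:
R = 0
Function('Y')(j, p) = Add(-3, Mul(Rational(1, 2), j))
Function('a')(u, A) = Rational(8, 13) (Function('a')(u, A) = Mul(-8, Rational(-1, 13)) = Rational(8, 13))
Function('K')(f, B) = Rational(8, 13)
Pow(Function('K')(-219, Function('Y')(4, R)), -1) = Pow(Rational(8, 13), -1) = Rational(13, 8)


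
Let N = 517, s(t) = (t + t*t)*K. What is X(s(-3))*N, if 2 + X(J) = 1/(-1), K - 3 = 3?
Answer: -1551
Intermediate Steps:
K = 6 (K = 3 + 3 = 6)
s(t) = 6*t + 6*t² (s(t) = (t + t*t)*6 = (t + t²)*6 = 6*t + 6*t²)
X(J) = -3 (X(J) = -2 + 1/(-1) = -2 + 1*(-1) = -2 - 1 = -3)
X(s(-3))*N = -3*517 = -1551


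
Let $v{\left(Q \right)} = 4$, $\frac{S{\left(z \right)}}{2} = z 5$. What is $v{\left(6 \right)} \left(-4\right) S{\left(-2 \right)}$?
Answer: $320$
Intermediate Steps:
$S{\left(z \right)} = 10 z$ ($S{\left(z \right)} = 2 z 5 = 2 \cdot 5 z = 10 z$)
$v{\left(6 \right)} \left(-4\right) S{\left(-2 \right)} = 4 \left(-4\right) 10 \left(-2\right) = \left(-16\right) \left(-20\right) = 320$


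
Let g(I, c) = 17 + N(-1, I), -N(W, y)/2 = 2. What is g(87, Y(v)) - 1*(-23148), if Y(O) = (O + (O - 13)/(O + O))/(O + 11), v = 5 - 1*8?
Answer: 23161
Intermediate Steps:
v = -3 (v = 5 - 8 = -3)
N(W, y) = -4 (N(W, y) = -2*2 = -4)
Y(O) = (O + (-13 + O)/(2*O))/(11 + O) (Y(O) = (O + (-13 + O)/((2*O)))/(11 + O) = (O + (-13 + O)*(1/(2*O)))/(11 + O) = (O + (-13 + O)/(2*O))/(11 + O))
g(I, c) = 13 (g(I, c) = 17 - 4 = 13)
g(87, Y(v)) - 1*(-23148) = 13 - 1*(-23148) = 13 + 23148 = 23161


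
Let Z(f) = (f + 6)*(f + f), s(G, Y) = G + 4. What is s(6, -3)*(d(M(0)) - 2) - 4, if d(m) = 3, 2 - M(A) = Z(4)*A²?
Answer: 6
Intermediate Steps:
s(G, Y) = 4 + G
Z(f) = 2*f*(6 + f) (Z(f) = (6 + f)*(2*f) = 2*f*(6 + f))
M(A) = 2 - 80*A² (M(A) = 2 - 2*4*(6 + 4)*A² = 2 - 2*4*10*A² = 2 - 80*A²)
s(6, -3)*(d(M(0)) - 2) - 4 = (4 + 6)*(3 - 2) - 4 = 10*1 - 4 = 10 - 4 = 6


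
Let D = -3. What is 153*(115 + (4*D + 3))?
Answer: 16218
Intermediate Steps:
153*(115 + (4*D + 3)) = 153*(115 + (4*(-3) + 3)) = 153*(115 + (-12 + 3)) = 153*(115 - 9) = 153*106 = 16218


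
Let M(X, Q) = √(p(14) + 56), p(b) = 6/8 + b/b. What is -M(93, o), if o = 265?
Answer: -√231/2 ≈ -7.5993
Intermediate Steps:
p(b) = 7/4 (p(b) = 6*(⅛) + 1 = ¾ + 1 = 7/4)
M(X, Q) = √231/2 (M(X, Q) = √(7/4 + 56) = √(231/4) = √231/2)
-M(93, o) = -√231/2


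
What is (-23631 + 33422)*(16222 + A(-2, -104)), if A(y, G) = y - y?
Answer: 158829602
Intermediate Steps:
A(y, G) = 0
(-23631 + 33422)*(16222 + A(-2, -104)) = (-23631 + 33422)*(16222 + 0) = 9791*16222 = 158829602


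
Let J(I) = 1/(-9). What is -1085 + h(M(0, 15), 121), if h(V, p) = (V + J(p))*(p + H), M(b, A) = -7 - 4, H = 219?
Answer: -43765/9 ≈ -4862.8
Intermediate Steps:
J(I) = -1/9
M(b, A) = -11
h(V, p) = (219 + p)*(-1/9 + V) (h(V, p) = (V - 1/9)*(p + 219) = (-1/9 + V)*(219 + p) = (219 + p)*(-1/9 + V))
-1085 + h(M(0, 15), 121) = -1085 + (-73/3 + 219*(-11) - 1/9*121 - 11*121) = -1085 + (-73/3 - 2409 - 121/9 - 1331) = -1085 - 34000/9 = -43765/9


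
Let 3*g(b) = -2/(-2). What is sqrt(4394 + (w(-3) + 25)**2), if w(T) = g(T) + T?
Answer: sqrt(44035)/3 ≈ 69.948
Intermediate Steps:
g(b) = 1/3 (g(b) = (-2/(-2))/3 = (-2*(-1/2))/3 = (1/3)*1 = 1/3)
w(T) = 1/3 + T
sqrt(4394 + (w(-3) + 25)**2) = sqrt(4394 + ((1/3 - 3) + 25)**2) = sqrt(4394 + (-8/3 + 25)**2) = sqrt(4394 + (67/3)**2) = sqrt(4394 + 4489/9) = sqrt(44035/9) = sqrt(44035)/3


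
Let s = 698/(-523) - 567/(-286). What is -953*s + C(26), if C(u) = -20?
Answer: -95349649/149578 ≈ -637.46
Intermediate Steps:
s = 96913/149578 (s = 698*(-1/523) - 567*(-1/286) = -698/523 + 567/286 = 96913/149578 ≈ 0.64791)
-953*s + C(26) = -953*96913/149578 - 20 = -92358089/149578 - 20 = -95349649/149578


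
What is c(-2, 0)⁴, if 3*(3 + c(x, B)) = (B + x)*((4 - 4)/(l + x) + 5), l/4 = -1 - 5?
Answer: 130321/81 ≈ 1608.9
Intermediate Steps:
l = -24 (l = 4*(-1 - 5) = 4*(-6) = -24)
c(x, B) = -3 + 5*B/3 + 5*x/3 (c(x, B) = -3 + ((B + x)*((4 - 4)/(-24 + x) + 5))/3 = -3 + ((B + x)*(0/(-24 + x) + 5))/3 = -3 + ((B + x)*(0 + 5))/3 = -3 + ((B + x)*5)/3 = -3 + (5*B + 5*x)/3 = -3 + (5*B/3 + 5*x/3) = -3 + 5*B/3 + 5*x/3)
c(-2, 0)⁴ = (-3 + (5/3)*0 + (5/3)*(-2))⁴ = (-3 + 0 - 10/3)⁴ = (-19/3)⁴ = 130321/81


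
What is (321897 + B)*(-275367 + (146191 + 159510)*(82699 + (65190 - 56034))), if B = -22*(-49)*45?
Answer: 10400987810785116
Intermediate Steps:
B = 48510 (B = 1078*45 = 48510)
(321897 + B)*(-275367 + (146191 + 159510)*(82699 + (65190 - 56034))) = (321897 + 48510)*(-275367 + (146191 + 159510)*(82699 + (65190 - 56034))) = 370407*(-275367 + 305701*(82699 + 9156)) = 370407*(-275367 + 305701*91855) = 370407*(-275367 + 28080165355) = 370407*28079889988 = 10400987810785116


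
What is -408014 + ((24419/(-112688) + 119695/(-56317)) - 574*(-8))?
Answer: -2560231769623495/6346250096 ≈ -4.0342e+5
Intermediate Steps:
-408014 + ((24419/(-112688) + 119695/(-56317)) - 574*(-8)) = -408014 + ((24419*(-1/112688) + 119695*(-1/56317)) - 1*(-4592)) = -408014 + ((-24419/112688 - 119695/56317) + 4592) = -408014 + (-14863394983/6346250096 + 4592) = -408014 + 29127117045849/6346250096 = -2560231769623495/6346250096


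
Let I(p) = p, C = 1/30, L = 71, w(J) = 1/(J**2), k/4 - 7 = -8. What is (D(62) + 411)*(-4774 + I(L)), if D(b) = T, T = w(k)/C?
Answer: -15534009/8 ≈ -1.9418e+6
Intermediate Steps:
k = -4 (k = 28 + 4*(-8) = 28 - 32 = -4)
w(J) = J**(-2)
C = 1/30 ≈ 0.033333
T = 15/8 (T = 1/((-4)**2*(1/30)) = (1/16)*30 = 15/8 ≈ 1.8750)
D(b) = 15/8
(D(62) + 411)*(-4774 + I(L)) = (15/8 + 411)*(-4774 + 71) = (3303/8)*(-4703) = -15534009/8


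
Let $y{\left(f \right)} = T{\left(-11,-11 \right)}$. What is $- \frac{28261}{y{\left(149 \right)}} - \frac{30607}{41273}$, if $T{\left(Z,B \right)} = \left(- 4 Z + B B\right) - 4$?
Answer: $- \frac{1171343980}{6644953} \approx -176.28$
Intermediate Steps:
$T{\left(Z,B \right)} = -4 + B^{2} - 4 Z$ ($T{\left(Z,B \right)} = \left(- 4 Z + B^{2}\right) - 4 = \left(B^{2} - 4 Z\right) - 4 = -4 + B^{2} - 4 Z$)
$y{\left(f \right)} = 161$ ($y{\left(f \right)} = -4 + \left(-11\right)^{2} - -44 = -4 + 121 + 44 = 161$)
$- \frac{28261}{y{\left(149 \right)}} - \frac{30607}{41273} = - \frac{28261}{161} - \frac{30607}{41273} = - \frac{1171343980}{6644953}$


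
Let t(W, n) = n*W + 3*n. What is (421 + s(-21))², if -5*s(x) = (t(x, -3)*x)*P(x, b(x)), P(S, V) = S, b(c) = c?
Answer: 471280681/25 ≈ 1.8851e+7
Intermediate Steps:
t(W, n) = 3*n + W*n (t(W, n) = W*n + 3*n = 3*n + W*n)
s(x) = -x²*(-9 - 3*x)/5 (s(x) = -(-3*(3 + x))*x*x/5 = -(-9 - 3*x)*x*x/5 = -x*(-9 - 3*x)*x/5 = -x²*(-9 - 3*x)/5)
(421 + s(-21))² = (421 + (⅗)*(-21)²*(3 - 21))² = (421 + (⅗)*441*(-18))² = (421 - 23814/5)² = (-21709/5)² = 471280681/25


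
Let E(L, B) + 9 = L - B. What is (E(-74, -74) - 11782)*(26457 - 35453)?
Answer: 106071836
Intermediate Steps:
E(L, B) = -9 + L - B (E(L, B) = -9 + (L - B) = -9 + L - B)
(E(-74, -74) - 11782)*(26457 - 35453) = ((-9 - 74 - 1*(-74)) - 11782)*(26457 - 35453) = ((-9 - 74 + 74) - 11782)*(-8996) = (-9 - 11782)*(-8996) = -11791*(-8996) = 106071836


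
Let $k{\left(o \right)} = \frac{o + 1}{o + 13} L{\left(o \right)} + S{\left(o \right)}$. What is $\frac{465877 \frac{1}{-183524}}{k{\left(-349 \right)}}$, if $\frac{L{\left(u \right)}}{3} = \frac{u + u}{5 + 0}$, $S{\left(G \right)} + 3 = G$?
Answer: $\frac{16305695}{5047185286} \approx 0.0032306$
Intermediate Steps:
$S{\left(G \right)} = -3 + G$
$L{\left(u \right)} = \frac{6 u}{5}$ ($L{\left(u \right)} = 3 \frac{u + u}{5 + 0} = 3 \frac{2 u}{5} = \frac{6 u}{5}$)
$k{\left(o \right)} = -3 + o + \frac{6 o \left(1 + o\right)}{5 \left(13 + o\right)}$ ($k{\left(o \right)} = \frac{o + 1}{o + 13} \frac{6 o}{5} + \left(-3 + o\right) = \frac{1 + o}{13 + o} \frac{6 o}{5} + \left(-3 + o\right) = \frac{6 o \left(1 + o\right)}{5 \left(13 + o\right)} + \left(-3 + o\right) = -3 + o + \frac{6 o \left(1 + o\right)}{5 \left(13 + o\right)}$)
$\frac{465877 \frac{1}{-183524}}{k{\left(-349 \right)}} = \frac{465877 \frac{1}{-183524}}{\frac{1}{5} \frac{1}{13 - 349} \left(-195 + 11 \left(-349\right)^{2} + 56 \left(-349\right)\right)} = \frac{465877 \left(- \frac{1}{183524}\right)}{\frac{1}{5} \frac{1}{-336} \left(-195 + 11 \cdot 121801 - 19544\right)} = - \frac{465877}{183524 \cdot \frac{1}{5} \left(- \frac{1}{336}\right) \left(-195 + 1339811 - 19544\right)} = - \frac{465877}{183524 \cdot \frac{1}{5} \left(- \frac{1}{336}\right) 1320072} = - \frac{465877}{183524 \left(- \frac{55003}{70}\right)} = \left(- \frac{465877}{183524}\right) \left(- \frac{70}{55003}\right) = \frac{16305695}{5047185286}$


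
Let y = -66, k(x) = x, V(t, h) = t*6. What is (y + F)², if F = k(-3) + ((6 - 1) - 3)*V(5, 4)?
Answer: 81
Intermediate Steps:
V(t, h) = 6*t
F = 57 (F = -3 + ((6 - 1) - 3)*(6*5) = -3 + (5 - 3)*30 = -3 + 2*30 = -3 + 60 = 57)
(y + F)² = (-66 + 57)² = (-9)² = 81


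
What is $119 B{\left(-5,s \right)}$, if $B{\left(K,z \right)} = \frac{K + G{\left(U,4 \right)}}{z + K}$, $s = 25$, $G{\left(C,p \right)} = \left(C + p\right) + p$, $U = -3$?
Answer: $0$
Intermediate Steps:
$G{\left(C,p \right)} = C + 2 p$
$B{\left(K,z \right)} = \frac{5 + K}{K + z}$ ($B{\left(K,z \right)} = \frac{K + \left(-3 + 2 \cdot 4\right)}{z + K} = \frac{K + \left(-3 + 8\right)}{K + z} = \frac{K + 5}{K + z} = \frac{5 + K}{K + z}$)
$119 B{\left(-5,s \right)} = 119 \frac{5 - 5}{-5 + 25} = 119 \cdot \frac{1}{20} \cdot 0 = 119 \cdot 0 = 0$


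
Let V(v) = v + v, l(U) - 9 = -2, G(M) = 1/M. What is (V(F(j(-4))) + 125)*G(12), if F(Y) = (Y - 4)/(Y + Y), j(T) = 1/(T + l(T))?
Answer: 19/2 ≈ 9.5000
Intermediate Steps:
G(M) = 1/M
l(U) = 7 (l(U) = 9 - 2 = 7)
j(T) = 1/(7 + T) (j(T) = 1/(T + 7) = 1/(7 + T))
F(Y) = (-4 + Y)/(2*Y) (F(Y) = (-4 + Y)/((2*Y)) = (-4 + Y)*(1/(2*Y)) = (-4 + Y)/(2*Y))
V(v) = 2*v
(V(F(j(-4))) + 125)*G(12) = (2*((-4 + 1/(7 - 4))/(2*(1/(7 - 4)))) + 125)/12 = (2*((-4 + 1/3)/(2*(1/3))) + 125)*(1/12) = (2*((1/2)*3*(-11/3)) + 125)*(1/12) = (2*(-11/2) + 125)*(1/12) = (-11 + 125)*(1/12) = 114*(1/12) = 19/2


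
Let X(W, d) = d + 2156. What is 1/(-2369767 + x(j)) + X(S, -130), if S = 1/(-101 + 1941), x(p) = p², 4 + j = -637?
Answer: 3968703035/1958886 ≈ 2026.0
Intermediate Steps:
j = -641 (j = -4 - 637 = -641)
S = 1/1840 ≈ 0.00054348
X(W, d) = 2156 + d
1/(-2369767 + x(j)) + X(S, -130) = 1/(-2369767 + (-641)²) + (2156 - 130) = 1/(-2369767 + 410881) + 2026 = 1/(-1958886) + 2026 = -1/1958886 + 2026 = 3968703035/1958886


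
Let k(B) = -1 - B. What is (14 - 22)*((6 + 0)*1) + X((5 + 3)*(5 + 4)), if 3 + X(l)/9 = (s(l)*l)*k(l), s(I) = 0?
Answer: -75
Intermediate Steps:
X(l) = -27 (X(l) = -27 + 9*((0*l)*(-1 - l)) = -27 + 9*(0*(-1 - l)) = -27 + 9*0 = -27 + 0 = -27)
(14 - 22)*((6 + 0)*1) + X((5 + 3)*(5 + 4)) = (14 - 22)*((6 + 0)*1) - 27 = -48 - 27 = -75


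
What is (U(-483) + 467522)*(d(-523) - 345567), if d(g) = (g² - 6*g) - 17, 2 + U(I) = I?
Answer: -32186788929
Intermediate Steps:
U(I) = -2 + I
d(g) = -17 + g² - 6*g
(U(-483) + 467522)*(d(-523) - 345567) = ((-2 - 483) + 467522)*((-17 + (-523)² - 6*(-523)) - 345567) = (-485 + 467522)*((-17 + 273529 + 3138) - 345567) = 467037*(276650 - 345567) = 467037*(-68917) = -32186788929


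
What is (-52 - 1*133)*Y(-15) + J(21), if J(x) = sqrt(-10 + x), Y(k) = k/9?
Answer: 925/3 + sqrt(11) ≈ 311.65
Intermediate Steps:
Y(k) = k/9 (Y(k) = k*(1/9) = k/9)
(-52 - 1*133)*Y(-15) + J(21) = (-52 - 1*133)*((1/9)*(-15)) + sqrt(-10 + 21) = (-52 - 133)*(-5/3) + sqrt(11) = -185*(-5/3) + sqrt(11) = 925/3 + sqrt(11)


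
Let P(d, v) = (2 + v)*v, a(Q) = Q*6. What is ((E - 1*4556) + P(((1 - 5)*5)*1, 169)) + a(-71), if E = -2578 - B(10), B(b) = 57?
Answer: 21282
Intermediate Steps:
a(Q) = 6*Q
P(d, v) = v*(2 + v)
E = -2635 (E = -2578 - 1*57 = -2578 - 57 = -2635)
((E - 1*4556) + P(((1 - 5)*5)*1, 169)) + a(-71) = ((-2635 - 1*4556) + 169*(2 + 169)) + 6*(-71) = ((-2635 - 4556) + 169*171) - 426 = (-7191 + 28899) - 426 = 21708 - 426 = 21282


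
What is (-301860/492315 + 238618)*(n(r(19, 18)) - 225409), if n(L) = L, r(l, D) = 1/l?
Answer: -33541203868793580/623599 ≈ -5.3787e+10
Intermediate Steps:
(-301860/492315 + 238618)*(n(r(19, 18)) - 225409) = (-301860/492315 + 238618)*(1/19 - 225409) = (-301860*1/492315 + 238618)*(1/19 - 225409) = (-20124/32821 + 238618)*(-4282770/19) = (7831661254/32821)*(-4282770/19) = -33541203868793580/623599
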